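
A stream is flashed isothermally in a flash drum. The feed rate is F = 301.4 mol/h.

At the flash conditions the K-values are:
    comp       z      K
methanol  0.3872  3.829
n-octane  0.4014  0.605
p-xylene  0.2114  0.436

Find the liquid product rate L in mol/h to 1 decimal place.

Iterate (Newton) starting at V/F = 0.5:
  V/F = 0.5000: g = 0.09004, g' = -0.7592 → V/F = 0.6186
  V/F = 0.6186: g = 0.00539, g' = -0.6781 → V/F = 0.6265
  V/F = 0.6265: g = 0.00001, g' = -0.6746 → V/F = 0.6266
Converged at V/F = 0.6266.
Then V = V/F·F = 0.6266·301.4 = 188.8 mol/h and L = F − V = 112.6 mol/h.

L = 112.6 mol/h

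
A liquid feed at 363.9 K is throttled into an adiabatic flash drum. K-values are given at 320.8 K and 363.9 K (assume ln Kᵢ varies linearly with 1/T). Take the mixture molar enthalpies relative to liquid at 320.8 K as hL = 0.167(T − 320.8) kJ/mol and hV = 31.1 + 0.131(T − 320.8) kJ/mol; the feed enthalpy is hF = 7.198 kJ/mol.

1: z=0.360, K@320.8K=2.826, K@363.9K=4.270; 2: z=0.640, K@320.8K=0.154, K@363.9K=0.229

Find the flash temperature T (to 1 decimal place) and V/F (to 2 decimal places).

T = 335.1 K, V/F = 0.16

Adiabatic flash: solve Rachford–Rice at each trial T, then check hF = ψ·hV(T) + (1−ψ)·hL(T).
  T = 320.8 K: K = (2.826, 0.154), RR gives ψ = 0.075, H_out = 2.334 kJ/mol
  T = 363.9 K: K = (4.270, 0.229), RR gives ψ = 0.271, H_out = 15.211 kJ/mol
  T = 342.4 K: K = (3.521, 0.190), RR gives ψ = 0.191, H_out = 9.390 kJ/mol
  T = 331.6 K: K = (3.166, 0.172), RR gives ψ = 0.139, H_out = 6.077 kJ/mol
  T = 337.0 K: K = (3.341, 0.181), RR gives ψ = 0.166, H_out = 7.776 kJ/mol
  T = 334.3 K: K = (3.253, 0.176), RR gives ψ = 0.153, H_out = 6.938 kJ/mol
  T = 335.6 K: K = (3.295, 0.179), RR gives ψ = 0.159, H_out = 7.345 kJ/mol
Linear interpolation between T = 334.3 (H_out = 6.938) and T = 335.6 (H_out = 7.345) on hF = 7.198 gives T ≈ 335.1 K, at which ψ = 0.16.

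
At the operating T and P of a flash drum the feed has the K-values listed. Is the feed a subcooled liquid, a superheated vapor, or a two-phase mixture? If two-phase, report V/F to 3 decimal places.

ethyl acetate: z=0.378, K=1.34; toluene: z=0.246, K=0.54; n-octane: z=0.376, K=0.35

ΣzᵢKᵢ = 0.771; Σzᵢ/Kᵢ = 1.812.
Since ΣzᵢKᵢ < 1 the mixture is below its bubble point — single liquid phase.

subcooled liquid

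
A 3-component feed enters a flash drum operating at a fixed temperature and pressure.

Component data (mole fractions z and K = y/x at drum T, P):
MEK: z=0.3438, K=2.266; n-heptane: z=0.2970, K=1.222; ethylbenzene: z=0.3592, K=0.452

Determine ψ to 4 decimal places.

Newton iteration, ψ⁰ = 0.43:
  ψ = 0.4300: g = 0.08449, g' = -0.4279 → ψ = 0.6275
  ψ = 0.6275: g = 0.00044, g' = -0.4330 → ψ = 0.6285
Converged at ψ = 0.6285.

ψ = 0.6285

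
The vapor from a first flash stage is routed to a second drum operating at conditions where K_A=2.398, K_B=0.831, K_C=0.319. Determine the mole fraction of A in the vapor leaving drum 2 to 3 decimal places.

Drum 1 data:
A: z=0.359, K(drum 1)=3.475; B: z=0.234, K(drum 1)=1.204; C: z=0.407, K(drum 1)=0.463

Drum 1:
Let ψ₁ = V/F and solve Σ zᵢ(Kᵢ−1)/(1+ψ₁(Kᵢ−1)) = 0.
Feasibility: ΣzᵢKᵢ = 1.718, Σzᵢ/Kᵢ = 1.177 — both > 1, two phases present.
Newton–Raphson from ψ₁ = 0.5:
  ψ₁ = 0.500: g = 0.1416, g' = -0.667 → ψ₁ = 0.712
  ψ₁ = 0.712: g = 0.0092, g' = -0.603 → ψ₁ = 0.728
Converged at ψ₁ = 0.728.
Drum-1 compositions:
  A: x = 0.128, y = 0.445
  B: x = 0.204, y = 0.245
  C: x = 0.668, y = 0.309
Drum-2 feed = drum-1 vapor: z₂ = (0.4454, 0.2453, 0.3093).
Drum 2:
Rachford–Rice: g(ψ₂) = Σ zᵢ(Kᵢ−1)/(1+ψ₂(Kᵢ−1)) = 0.
Feasibility: ΣzᵢKᵢ = 1.371, Σzᵢ/Kᵢ = 1.451 — both > 1, two phases present.
Newton–Raphson from ψ₂ = 0.5:
  ψ₂ = 0.500: g = 0.0018, g' = -0.640 → ψ₂ = 0.503
Converged at ψ₂ = 0.503.
  A: x = 0.262, y = 0.627
  B: x = 0.268, y = 0.223
  C: x = 0.470, y = 0.150

y_A (drum 2) = 0.627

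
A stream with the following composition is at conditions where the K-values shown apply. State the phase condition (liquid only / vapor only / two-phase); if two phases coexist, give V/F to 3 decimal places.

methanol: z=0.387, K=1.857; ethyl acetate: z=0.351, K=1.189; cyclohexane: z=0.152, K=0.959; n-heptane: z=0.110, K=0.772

ΣzᵢKᵢ = 1.367; Σzᵢ/Kᵢ = 0.805.
Since Σzᵢ/Kᵢ < 1 the mixture is above its dew point — single vapor phase.

vapor only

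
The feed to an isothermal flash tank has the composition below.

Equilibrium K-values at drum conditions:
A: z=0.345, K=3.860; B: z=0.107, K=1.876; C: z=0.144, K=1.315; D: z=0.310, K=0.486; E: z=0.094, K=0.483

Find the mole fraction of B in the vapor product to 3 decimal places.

y_B = 0.114

Rachford–Rice: g(ψ) = Σ zᵢ(Kᵢ−1)/(1+ψ(Kᵢ−1)) = 0.
g(0) = ΣzᵢKᵢ − 1 = 0.918 and g(1) = 1 − Σzᵢ/Kᵢ = -0.088, so a root lies in (0, 1).
Newton–Raphson from ψ = 0.61:
  ψ = 0.610: g = 0.1555, g' = -0.647 → ψ = 0.850
  ψ = 0.850: g = 0.0072, g' = -0.614 → ψ = 0.862
Converged at ψ = 0.862.
Compositions from xᵢ = zᵢ/(1+ψ(Kᵢ−1)), yᵢ = Kᵢxᵢ:
  A: x = 0.100, y = 0.384
  B: x = 0.061, y = 0.114
  C: x = 0.113, y = 0.149
  D: x = 0.557, y = 0.271
  E: x = 0.170, y = 0.082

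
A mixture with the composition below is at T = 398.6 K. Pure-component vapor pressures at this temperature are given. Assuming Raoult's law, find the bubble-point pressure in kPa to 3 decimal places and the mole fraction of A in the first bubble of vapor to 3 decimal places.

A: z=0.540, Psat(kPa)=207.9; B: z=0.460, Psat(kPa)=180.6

At the bubble point ψ → 0, so ΣzᵢKᵢ = 1 with Kᵢ = Pᵢˢᵃᵗ/P ⇒ P = ΣzᵢPᵢˢᵃᵗ.
P = 0.540·207.9 + 0.460·180.6 = 195.342 kPa
yᵢ = zᵢPᵢˢᵃᵗ/P ⇒ y_A = 0.540·207.9/195.342 = 0.575

Pbub = 195.342 kPa, y_A = 0.575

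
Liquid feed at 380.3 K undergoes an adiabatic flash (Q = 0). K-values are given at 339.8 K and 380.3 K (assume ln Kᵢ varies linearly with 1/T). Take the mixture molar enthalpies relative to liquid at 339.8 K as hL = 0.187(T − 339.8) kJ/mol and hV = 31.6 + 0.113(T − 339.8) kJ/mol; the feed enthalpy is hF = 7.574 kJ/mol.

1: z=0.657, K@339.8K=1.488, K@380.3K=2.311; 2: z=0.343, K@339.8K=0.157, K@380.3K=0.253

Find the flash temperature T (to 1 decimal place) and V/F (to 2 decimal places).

Adiabatic flash: solve Rachford–Rice at each trial T, then check hF = ψ·hV(T) + (1−ψ)·hL(T).
  T = 339.8 K: K = (1.488, 0.157), RR gives ψ = 0.076, H_out = 2.417 kJ/mol
  T = 380.3 K: K = (2.311, 0.253), RR gives ψ = 0.618, H_out = 25.247 kJ/mol
  T = 360.1 K: K = (1.879, 0.202), RR gives ψ = 0.433, H_out = 16.828 kJ/mol
  T = 350.0 K: K = (1.679, 0.179), RR gives ψ = 0.295, H_out = 10.995 kJ/mol
  T = 344.9 K: K = (1.582, 0.168), RR gives ψ = 0.200, H_out = 7.194 kJ/mol
  T = 347.4 K: K = (1.629, 0.173), RR gives ψ = 0.249, H_out = 9.154 kJ/mol
  T = 346.1 K: K = (1.604, 0.170), RR gives ψ = 0.224, H_out = 8.161 kJ/mol
Linear interpolation between T = 344.9 (H_out = 7.194) and T = 346.1 (H_out = 8.161) on hF = 7.574 gives T ≈ 345.4 K, at which ψ = 0.21.

T = 345.4 K, V/F = 0.21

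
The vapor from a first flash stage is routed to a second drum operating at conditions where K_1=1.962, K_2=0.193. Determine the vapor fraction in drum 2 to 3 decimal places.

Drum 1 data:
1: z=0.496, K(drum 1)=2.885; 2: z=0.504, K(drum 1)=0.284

V/F (drum 2) = 0.770

Drum 1:
Material balance + equilibrium reduce to Σ zᵢ(Kᵢ−1)/(1+ψ₁(Kᵢ−1)) = 0.
Check two-phase: ΣzᵢKᵢ = 1.574 > 1 and Σzᵢ/Kᵢ = 1.947 > 1, so g(0) = 0.574 > 0 and g(1) = -0.947 < 0.
Newton iteration, ψ₁⁰ = 0.5:
  ψ₁ = 0.500: g = -0.0808, g' = -1.094 → ψ₁ = 0.426
  ψ₁ = 0.426: g = -0.0009, g' = -1.077 → ψ₁ = 0.425
Converged at ψ₁ = 0.425.
Drum-1 compositions:
  1: x = 0.275, y = 0.794
  2: x = 0.725, y = 0.206
Drum-2 feed = drum-1 vapor: z₂ = (0.7942, 0.2058).
Drum 2:
Let ψ₂ = V/F and solve Σ zᵢ(Kᵢ−1)/(1+ψ₂(Kᵢ−1)) = 0.
Check two-phase: ΣzᵢKᵢ = 1.598 > 1 and Σzᵢ/Kᵢ = 1.471 > 1, so g(0) = 0.598 > 0 and g(1) = -0.471 < 0.
Binary case is linear: z₁(K₁−1)(1+ψ₂(K₂−1)) + z₂(K₂−1)(1+ψ₂(K₁−1)) = 0
⇒ ψ₂ = [z₁(K₁−1)+z₂(K₂−1)] / [−(K₁−1)(K₂−1)] = 0.5979/0.7763 = 0.770
  1: x = 0.456, y = 0.895
  2: x = 0.544, y = 0.105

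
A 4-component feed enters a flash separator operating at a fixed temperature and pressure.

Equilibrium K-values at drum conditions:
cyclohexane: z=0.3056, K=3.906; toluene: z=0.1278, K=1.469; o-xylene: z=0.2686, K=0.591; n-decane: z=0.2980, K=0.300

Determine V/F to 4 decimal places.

Newton–Raphson from V/F = 0.6:
  V/F = 0.6000: g = -0.13477, g' = -0.8729 → V/F = 0.4456
  V/F = 0.4456: g = -0.00096, g' = -0.8849 → V/F = 0.4445
Converged at V/F = 0.4445.

V/F = 0.4445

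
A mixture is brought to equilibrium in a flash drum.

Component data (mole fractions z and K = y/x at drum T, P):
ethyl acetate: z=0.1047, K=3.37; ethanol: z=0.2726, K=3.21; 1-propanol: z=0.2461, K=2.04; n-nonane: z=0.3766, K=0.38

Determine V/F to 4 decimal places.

V/F = 0.7771

Material balance + equilibrium reduce to Σ zᵢ(Kᵢ−1)/(1+V/F(Kᵢ−1)) = 0.
g(0) = ΣzᵢKᵢ − 1 = 0.8730 and g(1) = 1 − Σzᵢ/Kᵢ = -0.2277, so a root lies in (0, 1).
Newton–Raphson from V/F = 0.35:
  V/F = 0.3500: g = 0.36477, g' = -0.9782 → V/F = 0.7229
  V/F = 0.7229: g = 0.04634, g' = -0.8394 → V/F = 0.7781
  V/F = 0.7781: g = -0.00089, g' = -0.8744 → V/F = 0.7771
Converged at V/F = 0.7771.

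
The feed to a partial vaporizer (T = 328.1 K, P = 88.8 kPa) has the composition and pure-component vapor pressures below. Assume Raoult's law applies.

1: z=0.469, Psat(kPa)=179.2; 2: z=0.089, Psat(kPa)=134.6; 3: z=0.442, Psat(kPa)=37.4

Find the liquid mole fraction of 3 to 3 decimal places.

Raoult's law: Kᵢ = Pᵢˢᵃᵗ/P = Pᵢˢᵃᵗ/88.8.
  K_1 = 179.2/88.8 = 2.01802, K_2 = 134.6/88.8 = 1.51577, K_3 = 37.4/88.8 = 0.42117
Rachford–Rice: g(β) = Σ zᵢ(Kᵢ−1)/(1+β(Kᵢ−1)) = 0.
Check two-phase: ΣzᵢKᵢ = 1.268 > 1 and Σzᵢ/Kᵢ = 1.341 > 1, so g(0) = 0.268 > 0 and g(1) = -0.341 < 0.
Newton–Raphson from β = 0.64:
  β = 0.640: g = -0.0828, g' = -0.565 → β = 0.494
  β = 0.494: g = -0.0038, g' = -0.521 → β = 0.486
Converged at β = 0.486.
Compositions from xᵢ = zᵢ/(1+β(Kᵢ−1)), yᵢ = Kᵢxᵢ:
  1: x = 0.314, y = 0.633
  2: x = 0.071, y = 0.108
  3: x = 0.615, y = 0.259

x_3 = 0.615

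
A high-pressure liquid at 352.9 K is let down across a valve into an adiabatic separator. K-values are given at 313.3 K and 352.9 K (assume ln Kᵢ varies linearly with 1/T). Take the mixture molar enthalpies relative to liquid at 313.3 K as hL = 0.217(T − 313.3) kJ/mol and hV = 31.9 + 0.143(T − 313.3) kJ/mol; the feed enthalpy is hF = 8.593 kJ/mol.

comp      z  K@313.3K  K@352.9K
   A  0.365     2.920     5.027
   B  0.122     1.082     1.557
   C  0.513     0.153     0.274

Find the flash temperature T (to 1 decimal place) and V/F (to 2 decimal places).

Adiabatic flash: solve Rachford–Rice at each trial T, then check hF = ψ·hV(T) + (1−ψ)·hL(T).
  T = 313.3 K: K = (2.920, 1.082, 0.153), RR gives ψ = 0.194, H_out = 6.202 kJ/mol
  T = 352.9 K: K = (5.027, 1.557, 0.274), RR gives ψ = 0.468, H_out = 22.137 kJ/mol
  T = 333.1 K: K = (3.894, 1.312, 0.208), RR gives ψ = 0.348, H_out = 14.889 kJ/mol
  T = 323.2 K: K = (3.387, 1.195, 0.179), RR gives ψ = 0.279, H_out = 10.833 kJ/mol
  T = 318.2 K: K = (3.146, 1.137, 0.166), RR gives ψ = 0.239, H_out = 8.586 kJ/mol
  T = 320.7 K: K = (3.265, 1.166, 0.172), RR gives ψ = 0.259, H_out = 9.730 kJ/mol
  T = 319.4 K: K = (3.203, 1.151, 0.169), RR gives ψ = 0.249, H_out = 9.141 kJ/mol
Linear interpolation between T = 318.2 (H_out = 8.586) and T = 319.4 (H_out = 9.141) on hF = 8.593 gives T ≈ 318.2 K, at which ψ = 0.24.

T = 318.2 K, V/F = 0.24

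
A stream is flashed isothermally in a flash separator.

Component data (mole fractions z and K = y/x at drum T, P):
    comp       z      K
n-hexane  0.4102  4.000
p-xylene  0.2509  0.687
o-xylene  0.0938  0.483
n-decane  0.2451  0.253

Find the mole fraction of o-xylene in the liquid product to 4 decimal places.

Iterate (Newton) starting at V/F = 0.51:
  V/F = 0.5100: g = 0.03133, g' = -1.0147 → V/F = 0.5409
  V/F = 0.5409: g = 0.00016, g' = -1.0057 → V/F = 0.5410
Converged at V/F = 0.5410.
Compositions from xᵢ = zᵢ/(1+V/F(Kᵢ−1)), yᵢ = Kᵢxᵢ:
  n-hexane: x = 0.1564, y = 0.6255
  p-xylene: x = 0.3020, y = 0.2075
  o-xylene: x = 0.1302, y = 0.0629
  n-decane: x = 0.4113, y = 0.1041

x_o-xylene = 0.1302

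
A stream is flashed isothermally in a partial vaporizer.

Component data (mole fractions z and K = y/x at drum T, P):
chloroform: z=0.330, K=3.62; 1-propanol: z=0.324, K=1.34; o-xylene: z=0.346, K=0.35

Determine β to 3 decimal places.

Rachford–Rice: g(β) = Σ zᵢ(Kᵢ−1)/(1+β(Kᵢ−1)) = 0.
Check two-phase: ΣzᵢKᵢ = 1.750 > 1 and Σzᵢ/Kᵢ = 1.322 > 1, so g(0) = 0.750 > 0 and g(1) = -0.322 < 0.
Newton–Raphson from β = 0.5:
  β = 0.500: g = 0.1353, g' = -0.773 → β = 0.675
  β = 0.675: g = 0.0012, g' = -0.784 → β = 0.677
Converged at β = 0.677.

β = 0.677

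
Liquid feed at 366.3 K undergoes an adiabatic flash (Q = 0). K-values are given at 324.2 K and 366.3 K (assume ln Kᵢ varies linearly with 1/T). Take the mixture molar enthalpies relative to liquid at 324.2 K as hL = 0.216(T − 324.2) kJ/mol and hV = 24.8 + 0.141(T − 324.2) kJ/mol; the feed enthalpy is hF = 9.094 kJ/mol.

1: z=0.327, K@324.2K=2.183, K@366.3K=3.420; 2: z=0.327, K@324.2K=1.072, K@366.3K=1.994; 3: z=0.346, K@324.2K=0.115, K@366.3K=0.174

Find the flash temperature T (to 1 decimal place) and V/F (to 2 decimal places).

Adiabatic flash: solve Rachford–Rice at each trial T, then check hF = ψ·hV(T) + (1−ψ)·hL(T).
  T = 324.2 K: K = (2.183, 1.072, 0.115), RR gives ψ = 0.148, H_out = 3.675 kJ/mol
  T = 366.3 K: K = (3.420, 1.994, 0.174), RR gives ψ = 0.570, H_out = 21.430 kJ/mol
  T = 345.2 K: K = (2.769, 1.489, 0.143), RR gives ψ = 0.421, H_out = 14.321 kJ/mol
  T = 334.7 K: K = (2.468, 1.270, 0.129), RR gives ψ = 0.308, H_out = 9.663 kJ/mol
  T = 329.4 K: K = (2.322, 1.167, 0.122), RR gives ψ = 0.234, H_out = 6.845 kJ/mol
  T = 332.0 K: K = (2.393, 1.217, 0.125), RR gives ψ = 0.272, H_out = 8.274 kJ/mol
  T = 333.4 K: K = (2.431, 1.244, 0.127), RR gives ψ = 0.291, H_out = 9.006 kJ/mol
Linear interpolation between T = 333.4 (H_out = 9.006) and T = 334.7 (H_out = 9.663) on hF = 9.094 gives T ≈ 333.6 K, at which ψ = 0.29.

T = 333.6 K, V/F = 0.29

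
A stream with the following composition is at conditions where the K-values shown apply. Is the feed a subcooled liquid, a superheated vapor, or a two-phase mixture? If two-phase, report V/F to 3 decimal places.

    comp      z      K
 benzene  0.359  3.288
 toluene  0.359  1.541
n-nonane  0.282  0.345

ΣzᵢKᵢ = 1.831; Σzᵢ/Kᵢ = 1.160.
Both exceed 1, so a two-phase solution exists.
Rachford–Rice: g(ψ) = Σ zᵢ(Kᵢ−1)/(1+ψ(Kᵢ−1)) = 0.
Newton–Raphson from ψ = 0.5:
  ψ = 0.500: g = 0.2613, g' = -0.741 → ψ = 0.852
  ψ = 0.852: g = -0.0069, g' = -0.885 → ψ = 0.845
Converged at ψ = 0.845.

two-phase, V/F = 0.845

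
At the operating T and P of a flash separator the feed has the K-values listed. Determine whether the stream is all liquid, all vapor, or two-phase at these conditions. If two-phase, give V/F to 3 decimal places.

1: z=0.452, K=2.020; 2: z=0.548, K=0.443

two-phase, V/F = 0.274

ΣzᵢKᵢ = 1.156; Σzᵢ/Kᵢ = 1.461.
Both exceed 1, so a two-phase solution exists.
Binary case is linear: z₁(K₁−1)(1+ψ(K₂−1)) + z₂(K₂−1)(1+ψ(K₁−1)) = 0
⇒ ψ = [z₁(K₁−1)+z₂(K₂−1)] / [−(K₁−1)(K₂−1)] = 0.1558/0.5681 = 0.274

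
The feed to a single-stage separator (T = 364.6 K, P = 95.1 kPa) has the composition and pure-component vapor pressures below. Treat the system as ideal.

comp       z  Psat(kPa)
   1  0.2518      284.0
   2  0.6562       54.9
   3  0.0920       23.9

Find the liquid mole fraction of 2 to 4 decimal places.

x_2 = 0.7054

Raoult's law: Kᵢ = Pᵢˢᵃᵗ/P = Pᵢˢᵃᵗ/95.1.
  K_1 = 284.0/95.1 = 2.986330, K_2 = 54.9/95.1 = 0.577287, K_3 = 23.9/95.1 = 0.251314
Let ψ = V/F and solve Σ zᵢ(Kᵢ−1)/(1+ψ(Kᵢ−1)) = 0.
Check two-phase: ΣzᵢKᵢ = 1.1539 > 1 and Σzᵢ/Kᵢ = 1.5871 > 1, so g(0) = 0.1539 > 0 and g(1) = -0.5871 < 0.
Iterate (Newton) starting at ψ = 0.54:
  ψ = 0.5400: g = -0.23374, g' = -0.5735 → ψ = 0.1324
  ψ = 0.1324: g = 0.02572, g' = -0.8179 → ψ = 0.1639
  ψ = 0.1639: g = 0.00081, g' = -0.7678 → ψ = 0.1649
Converged at ψ = 0.1649.
Compositions from xᵢ = zᵢ/(1+ψ(Kᵢ−1)), yᵢ = Kᵢxᵢ:
  1: x = 0.1897, y = 0.5664
  2: x = 0.7054, y = 0.4072
  3: x = 0.1050, y = 0.0264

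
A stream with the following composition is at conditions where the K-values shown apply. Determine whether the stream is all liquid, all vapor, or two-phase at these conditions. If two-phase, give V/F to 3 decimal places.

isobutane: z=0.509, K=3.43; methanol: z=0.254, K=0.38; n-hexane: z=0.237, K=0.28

ΣzᵢKᵢ = 1.909; Σzᵢ/Kᵢ = 1.663.
Both exceed 1, so a two-phase solution exists.
Material balance + equilibrium reduce to Σ zᵢ(Kᵢ−1)/(1+ψ(Kᵢ−1)) = 0.
Iterate (Newton) starting at ψ = 0.5:
  ψ = 0.500: g = 0.0635, g' = -1.118 → ψ = 0.557
Converged at ψ = 0.557.

two-phase, V/F = 0.557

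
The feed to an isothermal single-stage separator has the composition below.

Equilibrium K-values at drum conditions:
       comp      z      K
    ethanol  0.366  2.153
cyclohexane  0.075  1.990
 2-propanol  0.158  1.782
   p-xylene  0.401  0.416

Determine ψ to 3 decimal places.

ψ = 0.634

Material balance + equilibrium reduce to Σ zᵢ(Kᵢ−1)/(1+ψ(Kᵢ−1)) = 0.
g(0) = ΣzᵢKᵢ − 1 = 0.386 and g(1) = 1 − Σzᵢ/Kᵢ = -0.260, so a root lies in (0, 1).
Newton–Raphson from ψ = 0.5:
  ψ = 0.500: g = 0.0754, g' = -0.551 → ψ = 0.637
  ψ = 0.637: g = -0.0014, g' = -0.579 → ψ = 0.634
Converged at ψ = 0.634.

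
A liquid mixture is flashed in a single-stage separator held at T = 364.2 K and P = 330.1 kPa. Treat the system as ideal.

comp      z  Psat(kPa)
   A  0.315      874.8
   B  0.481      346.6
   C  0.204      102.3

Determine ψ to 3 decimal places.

Raoult's law: Kᵢ = Pᵢˢᵃᵗ/P = Pᵢˢᵃᵗ/330.1.
  K_A = 874.8/330.1 = 2.65011, K_B = 346.6/330.1 = 1.04998, K_C = 102.3/330.1 = 0.30991
Material balance + equilibrium reduce to Σ zᵢ(Kᵢ−1)/(1+ψ(Kᵢ−1)) = 0.
g(0) = ΣzᵢKᵢ − 1 = 0.403 and g(1) = 1 − Σzᵢ/Kᵢ = -0.235, so a root lies in (0, 1).
Iterate (Newton) starting at ψ = 0.62:
  ψ = 0.620: g = 0.0342, g' = -0.507 → ψ = 0.687
  ψ = 0.687: g = -0.0010, g' = -0.541 → ψ = 0.685
Converged at ψ = 0.685.

ψ = 0.685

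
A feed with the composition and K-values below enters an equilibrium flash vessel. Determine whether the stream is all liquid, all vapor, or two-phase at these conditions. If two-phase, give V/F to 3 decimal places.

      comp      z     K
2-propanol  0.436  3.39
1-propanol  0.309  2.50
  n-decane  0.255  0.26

two-phase, V/F = 0.876

ΣzᵢKᵢ = 2.317; Σzᵢ/Kᵢ = 1.233.
Both exceed 1, so a two-phase solution exists.
Let ψ = V/F and solve Σ zᵢ(Kᵢ−1)/(1+ψ(Kᵢ−1)) = 0.
Newton–Raphson from ψ = 0.5:
  ψ = 0.500: g = 0.4401, g' = -1.096 → ψ = 0.902
  ψ = 0.902: g = -0.0397, g' = -1.637 → ψ = 0.877
  ψ = 0.877: g = -0.0014, g' = -1.524 → ψ = 0.876
Converged at ψ = 0.876.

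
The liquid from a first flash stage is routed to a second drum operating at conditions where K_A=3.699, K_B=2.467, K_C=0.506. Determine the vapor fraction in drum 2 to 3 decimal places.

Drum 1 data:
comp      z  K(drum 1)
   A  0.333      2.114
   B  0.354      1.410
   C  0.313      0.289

Drum 1:
Iterate (Newton) starting at ψ₁ = 0.56:
  ψ₁ = 0.560: g = -0.0233, g' = -0.633 → ψ₁ = 0.523
  ψ₁ = 0.523: g = -0.0005, g' = -0.606 → ψ₁ = 0.522
Converged at ψ₁ = 0.522.
Drum-1 compositions:
  A: x = 0.211, y = 0.445
  B: x = 0.292, y = 0.411
  C: x = 0.498, y = 0.144
Drum-2 feed = drum-1 liquid: z₂ = (0.2105, 0.2916, 0.4979).
Drum 2:
Let ψ₂ = V/F and solve Σ zᵢ(Kᵢ−1)/(1+ψ₂(Kᵢ−1)) = 0.
g(0) = ΣzᵢKᵢ − 1 = 0.750 and g(1) = 1 − Σzᵢ/Kᵢ = -0.159, so a root lies in (0, 1).
Iterate (Newton) starting at ψ₂ = 0.55:
  ψ₂ = 0.550: g = 0.1276, g' = -0.670 → ψ₂ = 0.741
  ψ₂ = 0.741: g = 0.0065, g' = -0.617 → ψ₂ = 0.751
Converged at ψ₂ = 0.751.
  A: x = 0.070, y = 0.257
  B: x = 0.139, y = 0.342
  C: x = 0.792, y = 0.401

V/F (drum 2) = 0.751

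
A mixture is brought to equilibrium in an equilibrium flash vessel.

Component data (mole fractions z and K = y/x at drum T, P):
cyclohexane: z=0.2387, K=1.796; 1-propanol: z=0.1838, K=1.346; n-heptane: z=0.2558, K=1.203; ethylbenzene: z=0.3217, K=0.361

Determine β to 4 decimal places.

β = 0.3171

Newton iteration, β⁰ = 0.35:
  β = 0.3500: g = -0.01097, g' = -0.3372 → β = 0.3175
  β = 0.3175: g = -0.00012, g' = -0.3303 → β = 0.3171
Converged at β = 0.3171.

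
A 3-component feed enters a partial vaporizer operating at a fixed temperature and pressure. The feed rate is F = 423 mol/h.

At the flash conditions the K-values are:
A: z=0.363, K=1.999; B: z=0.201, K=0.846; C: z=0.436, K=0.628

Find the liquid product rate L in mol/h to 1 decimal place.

L = 196.5 mol/h

Rachford–Rice: g(V/F) = Σ zᵢ(Kᵢ−1)/(1+V/F(Kᵢ−1)) = 0.
g(0) = ΣzᵢKᵢ − 1 = 0.169 and g(1) = 1 − Σzᵢ/Kᵢ = -0.113, so a root lies in (0, 1).
Newton–Raphson from V/F = 0.3:
  V/F = 0.300: g = 0.0640, g' = -0.296 → V/F = 0.516
  V/F = 0.516: g = 0.0049, g' = -0.256 → V/F = 0.535
Converged at V/F = 0.535.
Then V = V/F·F = 0.5354·423 = 226.5 mol/h and L = F − V = 196.5 mol/h.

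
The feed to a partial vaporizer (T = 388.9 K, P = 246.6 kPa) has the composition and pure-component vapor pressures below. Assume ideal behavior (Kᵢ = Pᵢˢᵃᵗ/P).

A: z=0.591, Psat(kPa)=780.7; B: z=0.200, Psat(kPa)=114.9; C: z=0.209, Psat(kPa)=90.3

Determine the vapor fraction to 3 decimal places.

ψ = 0.815

Raoult's law: Kᵢ = Pᵢˢᵃᵗ/P = Pᵢˢᵃᵗ/246.6.
  K_A = 780.7/246.6 = 3.16586, K_B = 114.9/246.6 = 0.46594, K_C = 90.3/246.6 = 0.36618
Material balance + equilibrium reduce to Σ zᵢ(Kᵢ−1)/(1+ψ(Kᵢ−1)) = 0.
Feasibility: ΣzᵢKᵢ = 2.041, Σzᵢ/Kᵢ = 1.187 — both > 1, two phases present.
Newton–Raphson from ψ = 0.5:
  ψ = 0.500: g = 0.2749, g' = -0.925 → ψ = 0.797
  ψ = 0.797: g = 0.0157, g' = -0.889 → ψ = 0.815
Converged at ψ = 0.815.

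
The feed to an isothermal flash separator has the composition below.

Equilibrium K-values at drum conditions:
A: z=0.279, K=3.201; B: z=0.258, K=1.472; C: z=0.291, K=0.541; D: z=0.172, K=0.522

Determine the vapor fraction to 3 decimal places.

Iterate (Newton) starting at ψ = 0.63:
  ψ = 0.630: g = 0.0456, g' = -0.473 → ψ = 0.726
  ψ = 0.726: g = 0.0007, g' = -0.462 → ψ = 0.728
Converged at ψ = 0.728.

ψ = 0.728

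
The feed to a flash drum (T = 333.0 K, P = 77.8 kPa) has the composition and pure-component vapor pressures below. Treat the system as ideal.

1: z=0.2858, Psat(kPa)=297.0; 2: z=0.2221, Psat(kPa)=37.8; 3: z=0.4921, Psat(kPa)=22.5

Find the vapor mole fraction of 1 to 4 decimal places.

y_1 = 0.7168

Raoult's law: Kᵢ = Pᵢˢᵃᵗ/P = Pᵢˢᵃᵗ/77.8.
  K_1 = 297.0/77.8 = 3.817481, K_2 = 37.8/77.8 = 0.485861, K_3 = 22.5/77.8 = 0.289203
Material balance + equilibrium reduce to Σ zᵢ(Kᵢ−1)/(1+β(Kᵢ−1)) = 0.
g(0) = ΣzᵢKᵢ − 1 = 0.3413 and g(1) = 1 − Σzᵢ/Kᵢ = -1.2336, so a root lies in (0, 1).
Newton iteration, β⁰ = 0.5:
  β = 0.5000: g = -0.36204, g' = -1.0958 → β = 0.1696
  β = 0.1696: g = 0.02205, g' = -1.4307 → β = 0.1850
  β = 0.1850: g = 0.00038, g' = -1.3817 → β = 0.1853
Converged at β = 0.1853.
Compositions from xᵢ = zᵢ/(1+β(Kᵢ−1)), yᵢ = Kᵢxᵢ:
  1: x = 0.1878, y = 0.7168
  2: x = 0.2455, y = 0.1193
  3: x = 0.5667, y = 0.1639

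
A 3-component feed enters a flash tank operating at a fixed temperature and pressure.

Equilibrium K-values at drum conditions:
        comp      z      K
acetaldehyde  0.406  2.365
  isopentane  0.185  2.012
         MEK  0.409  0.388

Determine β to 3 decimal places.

Let β = V/F and solve Σ zᵢ(Kᵢ−1)/(1+β(Kᵢ−1)) = 0.
Feasibility: ΣzᵢKᵢ = 1.491, Σzᵢ/Kᵢ = 1.318 — both > 1, two phases present.
Newton iteration, β⁰ = 0.5:
  β = 0.500: g = 0.0930, g' = -0.669 → β = 0.639
  β = 0.639: g = -0.0014, g' = -0.699 → β = 0.637
Converged at β = 0.637.

β = 0.637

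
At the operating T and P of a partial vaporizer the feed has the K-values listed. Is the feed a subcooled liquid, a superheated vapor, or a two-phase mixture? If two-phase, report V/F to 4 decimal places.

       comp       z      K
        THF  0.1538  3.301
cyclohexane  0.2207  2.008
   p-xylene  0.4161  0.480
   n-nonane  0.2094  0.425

two-phase, V/F = 0.2684

ΣzᵢKᵢ = 1.2396; Σzᵢ/Kᵢ = 1.5161.
Both exceed 1, so a two-phase solution exists.
Rachford–Rice: g(ψ) = Σ zᵢ(Kᵢ−1)/(1+ψ(Kᵢ−1)) = 0.
Newton iteration, ψ⁰ = 0.5:
  ψ = 0.5000: g = -0.14890, g' = -0.6171 → ψ = 0.2587
  ψ = 0.2587: g = 0.00685, g' = -0.7068 → ψ = 0.2684
Converged at ψ = 0.2684.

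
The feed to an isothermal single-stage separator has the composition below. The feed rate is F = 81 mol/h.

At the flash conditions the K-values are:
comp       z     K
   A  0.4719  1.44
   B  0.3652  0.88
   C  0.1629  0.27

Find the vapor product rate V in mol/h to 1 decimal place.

Material balance + equilibrium reduce to Σ zᵢ(Kᵢ−1)/(1+V/F(Kᵢ−1)) = 0.
Feasibility: ΣzᵢKᵢ = 1.0449, Σzᵢ/Kᵢ = 1.3460 — both > 1, two phases present.
Iterate (Newton) starting at V/F = 0.41:
  V/F = 0.4100: g = -0.03990, g' = -0.2482 → V/F = 0.2492
  V/F = 0.2492: g = -0.00342, g' = -0.2095 → V/F = 0.2329
  V/F = 0.2329: g = -0.00002, g' = -0.2067 → V/F = 0.2328
Converged at V/F = 0.2328.
Then V = V/F·F = 0.2328·81 = 18.9 mol/h and L = F − V = 62.1 mol/h.

V = 18.9 mol/h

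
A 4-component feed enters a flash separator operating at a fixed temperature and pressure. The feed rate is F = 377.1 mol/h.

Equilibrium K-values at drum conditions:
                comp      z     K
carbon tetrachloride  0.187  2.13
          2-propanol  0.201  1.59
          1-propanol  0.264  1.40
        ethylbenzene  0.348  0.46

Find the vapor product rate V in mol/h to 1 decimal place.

V = 246.9 mol/h

Iterate (Newton) starting at ψ = 0.48:
  ψ = 0.480: g = 0.0643, g' = -0.358 → ψ = 0.660
  ψ = 0.660: g = -0.0020, g' = -0.386 → ψ = 0.655
Converged at ψ = 0.655.
Then V = ψ·F = 0.6547·377.1 = 246.9 mol/h and L = F − V = 130.2 mol/h.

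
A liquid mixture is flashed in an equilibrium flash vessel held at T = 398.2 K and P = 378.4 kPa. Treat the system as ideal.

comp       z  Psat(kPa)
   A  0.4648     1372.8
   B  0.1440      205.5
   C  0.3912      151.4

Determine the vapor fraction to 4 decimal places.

ψ = 0.6190

Raoult's law: Kᵢ = Pᵢˢᵃᵗ/P = Pᵢˢᵃᵗ/378.4.
  K_A = 1372.8/378.4 = 3.627907, K_B = 205.5/378.4 = 0.543076, K_C = 151.4/378.4 = 0.400106
Rachford–Rice: g(ψ) = Σ zᵢ(Kᵢ−1)/(1+ψ(Kᵢ−1)) = 0.
Feasibility: ΣzᵢKᵢ = 1.9210, Σzᵢ/Kᵢ = 1.3710 — both > 1, two phases present.
Newton–Raphson from ψ = 0.59:
  ψ = 0.5900: g = 0.02559, g' = -0.8871 → ψ = 0.6188
  ψ = 0.6188: g = 0.00011, g' = -0.8799 → ψ = 0.6190
Converged at ψ = 0.6190.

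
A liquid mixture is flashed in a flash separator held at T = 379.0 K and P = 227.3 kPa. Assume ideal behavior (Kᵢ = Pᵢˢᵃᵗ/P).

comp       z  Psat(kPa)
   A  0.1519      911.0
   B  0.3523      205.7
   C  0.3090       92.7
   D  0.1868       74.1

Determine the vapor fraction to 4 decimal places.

ψ = 0.0886

Raoult's law: Kᵢ = Pᵢˢᵃᵗ/P = Pᵢˢᵃᵗ/227.3.
  K_A = 911.0/227.3 = 4.007919, K_B = 205.7/227.3 = 0.904971, K_C = 92.7/227.3 = 0.407831, K_D = 74.1/227.3 = 0.326001
Iterate (Newton) starting at ψ = 0.34:
  ψ = 0.3400: g = -0.20115, g' = -0.6520 → ψ = 0.0315
  ψ = 0.0315: g = 0.06870, g' = -1.3511 → ψ = 0.0823
  ψ = 0.0823: g = 0.00680, g' = -1.1010 → ψ = 0.0885
  ψ = 0.0885: g = 0.00007, g' = -1.0770 → ψ = 0.0886
Converged at ψ = 0.0886.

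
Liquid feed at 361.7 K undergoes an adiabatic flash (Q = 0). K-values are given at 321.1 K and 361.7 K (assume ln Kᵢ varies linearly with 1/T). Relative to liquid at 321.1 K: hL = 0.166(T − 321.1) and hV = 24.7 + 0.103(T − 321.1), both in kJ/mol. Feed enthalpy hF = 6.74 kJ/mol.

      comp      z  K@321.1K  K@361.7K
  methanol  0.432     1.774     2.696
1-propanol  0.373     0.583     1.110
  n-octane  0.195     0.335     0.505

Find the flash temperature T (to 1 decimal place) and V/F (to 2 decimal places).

Adiabatic flash: solve Rachford–Rice at each trial T, then check hF = ψ·hV(T) + (1−ψ)·hL(T).
  T = 321.1 K: K = (1.774, 0.583, 0.335), RR gives ψ = 0.123, H_out = 3.046 kJ/mol
  T = 361.7 K: K = (2.696, 1.110, 0.505), RR gives ψ = 1.000, H_out = 28.882 kJ/mol
  T = 341.4 K: K = (2.214, 0.820, 0.416), RR gives ψ = 0.736, H_out = 20.614 kJ/mol
  T = 331.2 K: K = (1.988, 0.694, 0.375), RR gives ψ = 0.434, H_out = 12.110 kJ/mol
  T = 326.1 K: K = (1.878, 0.637, 0.354), RR gives ψ = 0.280, H_out = 7.655 kJ/mol
  T = 323.6 K: K = (1.826, 0.609, 0.345), RR gives ψ = 0.203, H_out = 5.390 kJ/mol
  T = 324.9 K: K = (1.853, 0.623, 0.350), RR gives ψ = 0.243, H_out = 6.577 kJ/mol
Linear interpolation between T = 324.9 (H_out = 6.577) and T = 326.1 (H_out = 7.655) on hF = 6.74 gives T ≈ 325.1 K, at which ψ = 0.25.

T = 325.1 K, V/F = 0.25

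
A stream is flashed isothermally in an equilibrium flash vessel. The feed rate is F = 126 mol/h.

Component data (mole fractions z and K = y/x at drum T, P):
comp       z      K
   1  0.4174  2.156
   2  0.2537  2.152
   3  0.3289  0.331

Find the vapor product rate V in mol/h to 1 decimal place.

Material balance + equilibrium reduce to Σ zᵢ(Kᵢ−1)/(1+V/F(Kᵢ−1)) = 0.
Feasibility: ΣzᵢKᵢ = 1.5547, Σzᵢ/Kᵢ = 1.3051 — both > 1, two phases present.
Newton iteration, V/F⁰ = 0.5:
  V/F = 0.5000: g = 0.16059, g' = -0.6919 → V/F = 0.7321
  V/F = 0.7321: g = -0.01136, g' = -0.8282 → V/F = 0.7184
  V/F = 0.7184: g = -0.00011, g' = -0.8129 → V/F = 0.7183
Converged at V/F = 0.7183.
Then V = V/F·F = 0.7183·126 = 90.5 mol/h and L = F − V = 35.5 mol/h.

V = 90.5 mol/h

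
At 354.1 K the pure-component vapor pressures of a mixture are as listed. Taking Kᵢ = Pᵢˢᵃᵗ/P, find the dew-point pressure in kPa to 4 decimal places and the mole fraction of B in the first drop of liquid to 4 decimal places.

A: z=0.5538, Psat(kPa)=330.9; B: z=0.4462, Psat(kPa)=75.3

Pdew = 131.5920 kPa, x_B = 0.7798

At the dew point ψ → 1, so Σzᵢ/Kᵢ = 1 with Kᵢ = Pᵢˢᵃᵗ/P ⇒ 1/P = Σzᵢ/Pᵢˢᵃᵗ.
1/P = 0.5538/330.9 + 0.4462/75.3 = 0.0075992 ⇒ P = 131.5920 kPa
xᵢ = zᵢP/Pᵢˢᵃᵗ ⇒ x_B = 0.4462·131.5920/75.3 = 0.7798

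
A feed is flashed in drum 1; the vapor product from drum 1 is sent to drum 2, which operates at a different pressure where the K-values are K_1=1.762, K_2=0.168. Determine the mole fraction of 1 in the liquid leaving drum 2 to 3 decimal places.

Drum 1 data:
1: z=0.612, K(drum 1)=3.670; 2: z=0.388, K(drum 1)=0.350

x_1 (drum 2) = 0.522

Drum 1:
Binary case is linear: z₁(K₁−1)(1+ψ₁(K₂−1)) + z₂(K₂−1)(1+ψ₁(K₁−1)) = 0
⇒ ψ₁ = [z₁(K₁−1)+z₂(K₂−1)] / [−(K₁−1)(K₂−1)] = 1.3818/1.7355 = 0.796
Drum-1 compositions:
  1: x = 0.196, y = 0.719
  2: x = 0.804, y = 0.281
Drum-2 feed = drum-1 vapor: z₂ = (0.7185, 0.2815).
Drum 2:
Newton iteration, ψ₂⁰ = 0.61:
  ψ₂ = 0.610: g = -0.1018, g' = -0.998 → ψ₂ = 0.508
  ψ₂ = 0.508: g = -0.0109, g' = -0.801 → ψ₂ = 0.494
Converged at ψ₂ = 0.494.
  1: x = 0.522, y = 0.920
  2: x = 0.478, y = 0.080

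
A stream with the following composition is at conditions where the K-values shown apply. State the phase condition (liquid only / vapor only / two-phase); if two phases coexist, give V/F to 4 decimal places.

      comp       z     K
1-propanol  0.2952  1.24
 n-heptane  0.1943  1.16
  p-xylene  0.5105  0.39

liquid only

ΣzᵢKᵢ = 0.7905; Σzᵢ/Kᵢ = 1.7145.
Since ΣzᵢKᵢ < 1 the mixture is below its bubble point — single liquid phase.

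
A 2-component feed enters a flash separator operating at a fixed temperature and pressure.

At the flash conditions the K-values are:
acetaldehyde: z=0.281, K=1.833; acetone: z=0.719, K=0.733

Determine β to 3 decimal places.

β = 0.189

Binary case is linear: z₁(K₁−1)(1+β(K₂−1)) + z₂(K₂−1)(1+β(K₁−1)) = 0
⇒ β = [z₁(K₁−1)+z₂(K₂−1)] / [−(K₁−1)(K₂−1)] = 0.0421/0.2224 = 0.189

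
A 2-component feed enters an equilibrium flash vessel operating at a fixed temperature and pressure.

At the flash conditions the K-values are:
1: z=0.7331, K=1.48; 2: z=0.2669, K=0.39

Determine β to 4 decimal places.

Let β = V/F and solve Σ zᵢ(Kᵢ−1)/(1+β(Kᵢ−1)) = 0.
Check two-phase: ΣzᵢKᵢ = 1.1891 > 1 and Σzᵢ/Kᵢ = 1.1797 > 1, so g(0) = 0.1891 > 0 and g(1) = -0.1797 < 0.
Binary case is linear: z₁(K₁−1)(1+β(K₂−1)) + z₂(K₂−1)(1+β(K₁−1)) = 0
⇒ β = [z₁(K₁−1)+z₂(K₂−1)] / [−(K₁−1)(K₂−1)] = 0.18908/0.29280 = 0.6458

β = 0.6458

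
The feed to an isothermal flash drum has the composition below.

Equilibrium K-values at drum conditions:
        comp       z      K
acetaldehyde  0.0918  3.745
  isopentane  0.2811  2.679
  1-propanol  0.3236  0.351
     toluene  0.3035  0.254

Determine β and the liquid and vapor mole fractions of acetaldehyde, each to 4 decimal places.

β = 0.2075, x_acetaldehyde = 0.0585, y_acetaldehyde = 0.2190

Let β = V/F and solve Σ zᵢ(Kᵢ−1)/(1+β(Kᵢ−1)) = 0.
Feasibility: ΣzᵢKᵢ = 1.2875, Σzᵢ/Kᵢ = 2.2463 — both > 1, two phases present.
Iterate (Newton) starting at β = 0.5:
  β = 0.5000: g = -0.30922, g' = -1.0854 → β = 0.2151
  β = 0.2151: g = -0.00861, g' = -1.1249 → β = 0.2075
Converged at β = 0.2075.
Compositions from xᵢ = zᵢ/(1+β(Kᵢ−1)), yᵢ = Kᵢxᵢ:
  acetaldehyde: x = 0.0585, y = 0.2190
  isopentane: x = 0.2085, y = 0.5585
  1-propanol: x = 0.3740, y = 0.1313
  toluene: x = 0.3591, y = 0.0912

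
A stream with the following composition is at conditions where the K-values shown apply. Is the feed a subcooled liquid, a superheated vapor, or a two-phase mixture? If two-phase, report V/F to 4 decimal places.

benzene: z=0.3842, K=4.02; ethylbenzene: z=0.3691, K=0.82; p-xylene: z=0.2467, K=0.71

superheated vapor

ΣzᵢKᵢ = 2.0223; Σzᵢ/Kᵢ = 0.8932.
Since Σzᵢ/Kᵢ < 1 the mixture is above its dew point — single vapor phase.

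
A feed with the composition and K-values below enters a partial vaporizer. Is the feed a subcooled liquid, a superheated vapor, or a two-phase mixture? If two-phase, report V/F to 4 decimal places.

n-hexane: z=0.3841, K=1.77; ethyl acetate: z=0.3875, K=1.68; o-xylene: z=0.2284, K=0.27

ΣzᵢKᵢ = 1.3925; Σzᵢ/Kᵢ = 1.2936.
Both exceed 1, so a two-phase solution exists.
Rachford–Rice: g(ψ) = Σ zᵢ(Kᵢ−1)/(1+ψ(Kᵢ−1)) = 0.
Newton–Raphson from ψ = 0.5:
  ψ = 0.5000: g = 0.14761, g' = -0.5204 → ψ = 0.7837
  ψ = 0.7837: g = -0.03329, g' = -0.8295 → ψ = 0.7435
  ψ = 0.7435: g = -0.00158, g' = -0.7534 → ψ = 0.7414
Converged at ψ = 0.7414.

two-phase, V/F = 0.7414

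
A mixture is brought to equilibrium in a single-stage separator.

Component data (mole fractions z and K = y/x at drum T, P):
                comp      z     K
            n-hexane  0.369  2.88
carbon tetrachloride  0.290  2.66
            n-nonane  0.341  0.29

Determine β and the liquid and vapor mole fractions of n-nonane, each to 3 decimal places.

Let β = V/F and solve Σ zᵢ(Kᵢ−1)/(1+β(Kᵢ−1)) = 0.
Feasibility: ΣzᵢKᵢ = 1.933, Σzᵢ/Kᵢ = 1.413 — both > 1, two phases present.
Newton iteration, β⁰ = 0.5:
  β = 0.500: g = 0.2453, g' = -0.998 → β = 0.746
  β = 0.746: g = -0.0106, g' = -1.162 → β = 0.737
Converged at β = 0.737.
Compositions from xᵢ = zᵢ/(1+β(Kᵢ−1)), yᵢ = Kᵢxᵢ:
  n-hexane: x = 0.155, y = 0.446
  carbon tetrachloride: x = 0.130, y = 0.347
  n-nonane: x = 0.715, y = 0.207

β = 0.737, x_n-nonane = 0.715, y_n-nonane = 0.207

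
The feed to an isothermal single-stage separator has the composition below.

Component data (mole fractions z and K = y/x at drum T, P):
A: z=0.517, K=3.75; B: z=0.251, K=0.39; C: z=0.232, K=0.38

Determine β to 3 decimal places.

Material balance + equilibrium reduce to Σ zᵢ(Kᵢ−1)/(1+β(Kᵢ−1)) = 0.
Check two-phase: ΣzᵢKᵢ = 2.125 > 1 and Σzᵢ/Kᵢ = 1.392 > 1, so g(0) = 1.125 > 0 and g(1) = -0.392 < 0.
Newton iteration, β⁰ = 0.45:
  β = 0.450: g = 0.2249, g' = -1.130 → β = 0.649
  β = 0.649: g = 0.0164, g' = -1.010 → β = 0.665
Converged at β = 0.665.

β = 0.665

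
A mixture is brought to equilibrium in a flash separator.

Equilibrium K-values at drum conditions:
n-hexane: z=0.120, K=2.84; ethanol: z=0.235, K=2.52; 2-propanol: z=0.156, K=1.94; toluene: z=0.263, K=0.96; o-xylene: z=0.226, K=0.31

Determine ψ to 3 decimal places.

ψ = 0.766

Let ψ = V/F and solve Σ zᵢ(Kᵢ−1)/(1+ψ(Kᵢ−1)) = 0.
Feasibility: ΣzᵢKᵢ = 1.558, Σzᵢ/Kᵢ = 1.219 — both > 1, two phases present.
Newton–Raphson from ψ = 0.5:
  ψ = 0.500: g = 0.1689, g' = -0.601 → ψ = 0.781
  ψ = 0.781: g = -0.0108, g' = -0.735 → ψ = 0.767
  ψ = 0.767: g = -0.0001, g' = -0.718 → ψ = 0.766
Converged at ψ = 0.766.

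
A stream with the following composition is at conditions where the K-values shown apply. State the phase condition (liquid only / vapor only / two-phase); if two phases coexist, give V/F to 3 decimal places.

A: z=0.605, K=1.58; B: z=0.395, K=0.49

ΣzᵢKᵢ = 1.149; Σzᵢ/Kᵢ = 1.189.
Both exceed 1, so a two-phase solution exists.
Binary case is linear: z₁(K₁−1)(1+ψ(K₂−1)) + z₂(K₂−1)(1+ψ(K₁−1)) = 0
⇒ ψ = [z₁(K₁−1)+z₂(K₂−1)] / [−(K₁−1)(K₂−1)] = 0.1495/0.2958 = 0.505

two-phase, V/F = 0.505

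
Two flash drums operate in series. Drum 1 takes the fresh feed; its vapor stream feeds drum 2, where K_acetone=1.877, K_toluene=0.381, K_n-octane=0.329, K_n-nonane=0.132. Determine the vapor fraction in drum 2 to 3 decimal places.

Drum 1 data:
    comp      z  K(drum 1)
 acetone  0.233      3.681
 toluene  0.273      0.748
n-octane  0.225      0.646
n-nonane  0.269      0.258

V/F (drum 2) = 0.275

Drum 1:
Let ψ₁ = V/F and solve Σ zᵢ(Kᵢ−1)/(1+ψ₁(Kᵢ−1)) = 0.
Check two-phase: ΣzᵢKᵢ = 1.277 > 1 and Σzᵢ/Kᵢ = 1.819 > 1, so g(0) = 0.277 > 0 and g(1) = -0.819 < 0.
Newton iteration, ψ₁⁰ = 0.5:
  ψ₁ = 0.500: g = -0.2259, g' = -0.744 → ψ₁ = 0.196
  ψ₁ = 0.196: g = 0.0175, g' = -0.973 → ψ₁ = 0.214
  ψ₁ = 0.214: g = 0.0003, g' = -0.937 → ψ₁ = 0.215
Converged at ψ₁ = 0.215.
Drum-1 compositions:
  acetone: x = 0.148, y = 0.544
  toluene: x = 0.289, y = 0.216
  n-octane: x = 0.244, y = 0.157
  n-nonane: x = 0.320, y = 0.083
Drum-2 feed = drum-1 vapor: z₂ = (0.5442, 0.2159, 0.1573, 0.0826).
Drum 2:
Rachford–Rice: g(ψ₂) = Σ zᵢ(Kᵢ−1)/(1+ψ₂(Kᵢ−1)) = 0.
g(0) = ΣzᵢKᵢ − 1 = 0.166 and g(1) = 1 − Σzᵢ/Kᵢ = -0.960, so a root lies in (0, 1).
Iterate (Newton) starting at ψ₂ = 0.59:
  ψ₂ = 0.590: g = -0.2176, g' = -0.842 → ψ₂ = 0.332
  ψ₂ = 0.332: g = -0.0349, g' = -0.622 → ψ₂ = 0.276
  ψ₂ = 0.276: g = -0.0005, g' = -0.606 → ψ₂ = 0.275
Converged at ψ₂ = 0.275.
  acetone: x = 0.439, y = 0.823
  toluene: x = 0.260, y = 0.099
  n-octane: x = 0.193, y = 0.063
  n-nonane: x = 0.108, y = 0.014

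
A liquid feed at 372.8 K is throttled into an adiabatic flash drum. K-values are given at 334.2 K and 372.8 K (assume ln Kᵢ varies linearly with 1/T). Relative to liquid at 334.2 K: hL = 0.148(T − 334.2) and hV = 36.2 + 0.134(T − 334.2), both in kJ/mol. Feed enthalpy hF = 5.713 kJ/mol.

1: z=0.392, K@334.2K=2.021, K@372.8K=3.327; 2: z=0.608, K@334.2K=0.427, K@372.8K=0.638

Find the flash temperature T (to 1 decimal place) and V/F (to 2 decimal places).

T = 336.9 K, V/F = 0.15

Adiabatic flash: solve Rachford–Rice at each trial T, then check hF = ψ·hV(T) + (1−ψ)·hL(T).
  T = 334.2 K: K = (2.021, 0.427), RR gives ψ = 0.089, H_out = 3.208 kJ/mol
  T = 372.8 K: K = (3.327, 0.638), RR gives ψ = 0.822, H_out = 35.010 kJ/mol
  T = 353.5 K: K = (2.629, 0.528), RR gives ψ = 0.457, H_out = 19.263 kJ/mol
  T = 343.9 K: K = (2.315, 0.476), RR gives ψ = 0.286, H_out = 11.758 kJ/mol
  T = 339.0 K: K = (2.164, 0.451), RR gives ψ = 0.192, H_out = 7.635 kJ/mol
  T = 336.6 K: K = (2.092, 0.439), RR gives ψ = 0.142, H_out = 5.481 kJ/mol
Linear interpolation between T = 336.6 (H_out = 5.481) and T = 339.0 (H_out = 7.635) on hF = 5.713 gives T ≈ 336.9 K, at which ψ = 0.15.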